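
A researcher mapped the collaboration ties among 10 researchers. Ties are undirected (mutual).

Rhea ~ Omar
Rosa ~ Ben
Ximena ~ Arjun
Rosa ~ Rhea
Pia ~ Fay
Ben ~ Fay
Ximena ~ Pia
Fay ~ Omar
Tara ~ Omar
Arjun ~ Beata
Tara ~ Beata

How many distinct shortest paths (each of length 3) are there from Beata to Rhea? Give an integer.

1

The shortest distance is 3, and the only length-3 path is Beata–Tara–Omar–Rhea. So there is exactly 1 shortest path.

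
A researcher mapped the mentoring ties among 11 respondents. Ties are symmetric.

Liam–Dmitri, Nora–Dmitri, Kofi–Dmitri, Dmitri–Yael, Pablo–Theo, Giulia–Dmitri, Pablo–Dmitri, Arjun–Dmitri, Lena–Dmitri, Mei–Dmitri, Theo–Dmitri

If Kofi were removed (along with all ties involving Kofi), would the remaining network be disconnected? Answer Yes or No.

Even without Kofi, every remaining node can still reach every other (the residual graph is connected), so Kofi is not a cut vertex.

No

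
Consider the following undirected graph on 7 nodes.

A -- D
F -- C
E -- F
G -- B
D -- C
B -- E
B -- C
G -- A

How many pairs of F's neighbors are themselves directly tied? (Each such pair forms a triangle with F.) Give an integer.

F's neighbors are C and E, but none of them are tied to each other, so no triangle contains F.

0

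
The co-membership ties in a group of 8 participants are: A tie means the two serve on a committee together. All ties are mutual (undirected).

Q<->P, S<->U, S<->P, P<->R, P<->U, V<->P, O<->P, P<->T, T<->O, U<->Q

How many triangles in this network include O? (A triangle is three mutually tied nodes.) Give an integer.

1

O's neighbors: P and T.
Neighbor pairs that are themselves tied: O–P–T. Each forms one triangle with O, for 1 in total.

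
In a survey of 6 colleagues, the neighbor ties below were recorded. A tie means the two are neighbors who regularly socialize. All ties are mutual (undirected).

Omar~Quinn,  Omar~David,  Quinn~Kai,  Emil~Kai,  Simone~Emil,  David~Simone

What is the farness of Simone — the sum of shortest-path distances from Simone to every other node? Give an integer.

9

Distances from Simone: David:1, Emil:1, Kai:2, Omar:2, Quinn:3.
Sum = 1 + 1 + 2 + 2 + 3 = 9.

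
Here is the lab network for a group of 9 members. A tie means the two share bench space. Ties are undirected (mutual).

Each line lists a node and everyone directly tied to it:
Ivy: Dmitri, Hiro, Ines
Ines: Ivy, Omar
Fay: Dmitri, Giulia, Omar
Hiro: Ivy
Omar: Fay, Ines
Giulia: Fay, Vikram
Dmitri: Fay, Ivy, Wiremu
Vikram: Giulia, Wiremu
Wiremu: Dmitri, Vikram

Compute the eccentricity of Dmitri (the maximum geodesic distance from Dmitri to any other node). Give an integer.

2

Distances from Dmitri: Fay:1, Giulia:2, Hiro:2, Ines:2, Ivy:1, Omar:2, Vikram:2, Wiremu:1.
The largest is 2 (to Giulia, Omar, Ines, Hiro, and Vikram), so the eccentricity of Dmitri is 2.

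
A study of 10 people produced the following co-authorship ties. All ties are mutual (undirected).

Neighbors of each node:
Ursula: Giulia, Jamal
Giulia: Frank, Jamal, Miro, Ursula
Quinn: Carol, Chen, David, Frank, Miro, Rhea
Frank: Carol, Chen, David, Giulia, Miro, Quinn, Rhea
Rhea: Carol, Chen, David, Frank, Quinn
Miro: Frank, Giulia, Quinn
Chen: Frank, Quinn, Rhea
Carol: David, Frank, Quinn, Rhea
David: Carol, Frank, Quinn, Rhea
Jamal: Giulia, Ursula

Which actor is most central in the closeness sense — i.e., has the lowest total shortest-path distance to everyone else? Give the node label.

Farness (sum of distances to all others) for each node — Carol:16, Chen:17, David:16, Frank:11, Giulia:14, Jamal:21, Miro:15, Quinn:14, Rhea:15, Ursula:21.
The smallest farness is 11, for Frank, so Frank has the highest closeness.

Frank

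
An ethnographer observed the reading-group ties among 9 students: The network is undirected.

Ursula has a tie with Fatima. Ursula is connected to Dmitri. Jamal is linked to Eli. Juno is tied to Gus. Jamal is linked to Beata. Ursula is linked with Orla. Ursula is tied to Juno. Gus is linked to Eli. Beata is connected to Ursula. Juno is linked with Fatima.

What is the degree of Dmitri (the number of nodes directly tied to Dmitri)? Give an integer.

Dmitri is directly tied to Ursula. That is 1 neighbor, so the degree of Dmitri is 1.

1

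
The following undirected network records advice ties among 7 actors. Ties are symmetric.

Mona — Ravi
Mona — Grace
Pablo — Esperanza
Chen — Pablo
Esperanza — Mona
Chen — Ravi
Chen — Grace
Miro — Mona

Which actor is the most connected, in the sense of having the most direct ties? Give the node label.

Mona

Degrees — Chen:3, Esperanza:2, Grace:2, Miro:1, Mona:4, Pablo:2, Ravi:2.
The maximum is 4, attained only by Mona.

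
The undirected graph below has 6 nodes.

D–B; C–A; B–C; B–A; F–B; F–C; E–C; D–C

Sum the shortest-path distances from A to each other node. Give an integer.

Distances from A: B:1, C:1, D:2, E:2, F:2.
Sum = 1 + 1 + 2 + 2 + 2 = 8.

8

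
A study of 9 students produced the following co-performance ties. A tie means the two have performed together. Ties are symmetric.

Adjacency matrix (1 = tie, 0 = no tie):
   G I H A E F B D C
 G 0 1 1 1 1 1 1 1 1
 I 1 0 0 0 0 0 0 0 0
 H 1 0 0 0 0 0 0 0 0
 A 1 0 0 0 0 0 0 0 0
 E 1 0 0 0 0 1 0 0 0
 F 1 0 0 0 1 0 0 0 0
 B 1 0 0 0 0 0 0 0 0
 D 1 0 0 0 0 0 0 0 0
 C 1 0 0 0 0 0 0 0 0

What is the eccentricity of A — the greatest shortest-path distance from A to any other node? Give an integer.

2

Distances from A: B:2, C:2, D:2, E:2, F:2, G:1, H:2, I:2.
The largest is 2 (to I, H, E, F, B, D, and C), so the eccentricity of A is 2.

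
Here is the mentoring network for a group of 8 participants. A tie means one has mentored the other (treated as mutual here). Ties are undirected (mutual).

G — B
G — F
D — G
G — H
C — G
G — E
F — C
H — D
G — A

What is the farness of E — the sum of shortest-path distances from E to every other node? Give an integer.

13

Distances from E: A:2, B:2, C:2, D:2, F:2, G:1, H:2.
Sum = 2 + 2 + 2 + 2 + 2 + 1 + 2 = 13.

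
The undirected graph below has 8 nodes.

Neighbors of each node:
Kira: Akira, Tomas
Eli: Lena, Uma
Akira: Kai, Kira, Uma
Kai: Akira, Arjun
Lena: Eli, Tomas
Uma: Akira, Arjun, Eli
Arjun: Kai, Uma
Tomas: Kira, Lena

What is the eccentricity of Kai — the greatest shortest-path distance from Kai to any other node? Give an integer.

4

Distances from Kai: Akira:1, Arjun:1, Eli:3, Kira:2, Lena:4, Tomas:3, Uma:2.
The largest is 4 (to Lena), so the eccentricity of Kai is 4.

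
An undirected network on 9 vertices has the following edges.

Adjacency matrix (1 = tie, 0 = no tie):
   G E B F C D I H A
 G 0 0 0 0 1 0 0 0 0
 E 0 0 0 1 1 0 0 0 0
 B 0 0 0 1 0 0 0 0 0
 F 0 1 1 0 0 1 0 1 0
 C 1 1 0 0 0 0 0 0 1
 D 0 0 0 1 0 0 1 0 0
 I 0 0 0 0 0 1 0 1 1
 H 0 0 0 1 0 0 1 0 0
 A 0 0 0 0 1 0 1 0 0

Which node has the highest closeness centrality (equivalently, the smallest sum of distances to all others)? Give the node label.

F

Farness (sum of distances to all others) for each node — A:17, B:21, C:16, D:17, E:15, F:14, G:23, H:17, I:16.
The smallest farness is 14, for F, so F has the highest closeness.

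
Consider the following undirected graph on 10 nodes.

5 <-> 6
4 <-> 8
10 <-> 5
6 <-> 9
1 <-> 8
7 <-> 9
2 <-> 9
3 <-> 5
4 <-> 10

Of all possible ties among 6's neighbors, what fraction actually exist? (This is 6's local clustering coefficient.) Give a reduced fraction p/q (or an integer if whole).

6's neighbors: 5 and 9 (k = 2).
Possible neighbor pairs: C(2,2) = 1. Edges among them: none → e = 0.
Clustering(6) = 0/1.

0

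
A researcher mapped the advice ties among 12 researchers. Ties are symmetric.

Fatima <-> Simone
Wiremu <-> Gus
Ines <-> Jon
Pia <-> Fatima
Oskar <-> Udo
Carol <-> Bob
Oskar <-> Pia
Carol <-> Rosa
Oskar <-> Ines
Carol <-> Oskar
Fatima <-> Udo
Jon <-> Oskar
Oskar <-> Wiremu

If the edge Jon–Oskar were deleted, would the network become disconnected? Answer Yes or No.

No

Even without that edge, Jon still reaches Oskar via Jon – Ines – Oskar, so the network stays connected. Not a bridge.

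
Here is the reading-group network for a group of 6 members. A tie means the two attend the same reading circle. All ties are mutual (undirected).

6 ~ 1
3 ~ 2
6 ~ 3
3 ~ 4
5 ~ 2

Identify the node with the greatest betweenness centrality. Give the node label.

Unnormalized betweenness of each node: 1:0, 2:4, 3:8, 4:0, 5:0, 6:4.
3 has the largest value, 8, making it the main broker — the node through which the most shortest paths run.

3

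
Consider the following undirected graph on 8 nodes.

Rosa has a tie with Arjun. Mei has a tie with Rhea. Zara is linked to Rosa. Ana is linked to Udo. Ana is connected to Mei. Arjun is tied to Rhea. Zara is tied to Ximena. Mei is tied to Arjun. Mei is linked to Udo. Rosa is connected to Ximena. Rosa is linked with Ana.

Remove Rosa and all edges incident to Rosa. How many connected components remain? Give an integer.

Without Rosa, the remaining ties split the others into: {Ximena, Zara}; {Ana, Arjun, Mei, Rhea, Udo}.
That's 2 separate components.

2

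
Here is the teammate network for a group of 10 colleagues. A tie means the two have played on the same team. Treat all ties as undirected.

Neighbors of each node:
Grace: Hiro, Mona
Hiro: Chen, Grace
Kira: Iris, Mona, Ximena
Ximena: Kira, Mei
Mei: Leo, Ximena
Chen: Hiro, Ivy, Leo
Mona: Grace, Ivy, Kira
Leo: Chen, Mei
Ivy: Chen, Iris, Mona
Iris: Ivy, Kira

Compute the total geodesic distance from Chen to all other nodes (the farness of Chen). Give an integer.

17

Distances from Chen: Grace:2, Hiro:1, Iris:2, Ivy:1, Kira:3, Leo:1, Mei:2, Mona:2, Ximena:3.
Sum = 2 + 1 + 2 + 1 + 3 + 1 + 2 + 2 + 3 = 17.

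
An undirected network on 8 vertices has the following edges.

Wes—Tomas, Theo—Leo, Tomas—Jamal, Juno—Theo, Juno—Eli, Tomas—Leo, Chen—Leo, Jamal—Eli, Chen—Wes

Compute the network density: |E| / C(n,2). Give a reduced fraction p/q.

9/28

There are 9 edges and 8 nodes, so the maximum possible is C(8,2) = 28.
Density = 9/28.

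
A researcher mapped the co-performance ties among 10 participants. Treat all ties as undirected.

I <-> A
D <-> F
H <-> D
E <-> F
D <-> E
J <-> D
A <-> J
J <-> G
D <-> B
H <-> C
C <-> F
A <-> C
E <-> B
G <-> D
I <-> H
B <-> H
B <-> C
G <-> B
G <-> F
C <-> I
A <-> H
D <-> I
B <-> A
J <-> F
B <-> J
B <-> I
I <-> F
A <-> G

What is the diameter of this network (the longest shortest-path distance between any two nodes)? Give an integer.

2

Eccentricity of each node (its greatest distance to any other): A:2, B:2, C:2, D:2, E:2, F:2, G:2, H:2, I:2, J:2.
The maximum eccentricity is 2, realized for instance by the pair C–G via C – F – G. So the diameter is 2.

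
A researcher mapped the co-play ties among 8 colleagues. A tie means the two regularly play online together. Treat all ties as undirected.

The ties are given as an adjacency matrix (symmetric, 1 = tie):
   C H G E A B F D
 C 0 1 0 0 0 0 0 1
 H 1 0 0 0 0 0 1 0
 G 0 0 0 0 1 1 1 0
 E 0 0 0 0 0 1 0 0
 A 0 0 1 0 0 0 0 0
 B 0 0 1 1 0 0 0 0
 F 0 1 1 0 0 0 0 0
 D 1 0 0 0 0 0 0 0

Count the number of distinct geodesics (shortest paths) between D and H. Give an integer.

1

The shortest distance is 2, and the only length-2 path is D–C–H. So there is exactly 1 shortest path.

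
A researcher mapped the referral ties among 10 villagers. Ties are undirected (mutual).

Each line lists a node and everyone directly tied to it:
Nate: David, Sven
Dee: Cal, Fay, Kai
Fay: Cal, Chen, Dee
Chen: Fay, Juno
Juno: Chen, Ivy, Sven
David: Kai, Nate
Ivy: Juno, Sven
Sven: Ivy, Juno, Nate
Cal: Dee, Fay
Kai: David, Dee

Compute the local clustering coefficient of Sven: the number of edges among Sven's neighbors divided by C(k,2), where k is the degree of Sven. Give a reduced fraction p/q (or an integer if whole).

1/3

Sven's neighbors: Ivy, Juno, and Nate (k = 3).
Possible neighbor pairs: C(3,2) = 3. Edges among them: Ivy–Juno → e = 1.
Clustering(Sven) = 1/3.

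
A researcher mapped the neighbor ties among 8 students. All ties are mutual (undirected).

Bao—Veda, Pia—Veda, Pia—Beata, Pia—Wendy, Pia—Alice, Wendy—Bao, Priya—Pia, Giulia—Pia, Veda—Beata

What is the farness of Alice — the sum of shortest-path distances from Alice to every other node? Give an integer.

14

Distances from Alice: Bao:3, Beata:2, Giulia:2, Pia:1, Priya:2, Veda:2, Wendy:2.
Sum = 3 + 2 + 2 + 1 + 2 + 2 + 2 = 14.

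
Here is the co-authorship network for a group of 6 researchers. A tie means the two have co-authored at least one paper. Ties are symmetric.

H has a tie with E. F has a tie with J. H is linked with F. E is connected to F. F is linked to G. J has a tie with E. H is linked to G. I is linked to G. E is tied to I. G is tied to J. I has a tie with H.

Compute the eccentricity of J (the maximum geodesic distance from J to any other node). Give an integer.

2

Distances from J: E:1, F:1, G:1, H:2, I:2.
The largest is 2 (to I and H), so the eccentricity of J is 2.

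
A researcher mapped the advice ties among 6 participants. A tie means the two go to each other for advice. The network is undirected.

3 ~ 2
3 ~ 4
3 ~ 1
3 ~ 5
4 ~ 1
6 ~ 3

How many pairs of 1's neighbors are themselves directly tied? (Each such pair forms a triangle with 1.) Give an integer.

1

1's neighbors: 3 and 4.
Neighbor pairs that are themselves tied: 1–3–4. Each forms one triangle with 1, for 1 in total.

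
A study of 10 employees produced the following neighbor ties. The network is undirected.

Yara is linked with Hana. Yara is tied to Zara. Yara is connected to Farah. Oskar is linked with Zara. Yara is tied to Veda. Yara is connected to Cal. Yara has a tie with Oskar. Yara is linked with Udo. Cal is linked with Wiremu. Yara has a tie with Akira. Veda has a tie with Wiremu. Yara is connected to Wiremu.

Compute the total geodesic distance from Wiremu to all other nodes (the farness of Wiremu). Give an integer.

15

Distances from Wiremu: Akira:2, Cal:1, Farah:2, Hana:2, Oskar:2, Udo:2, Veda:1, Yara:1, Zara:2.
Sum = 2 + 1 + 2 + 2 + 2 + 2 + 1 + 1 + 2 = 15.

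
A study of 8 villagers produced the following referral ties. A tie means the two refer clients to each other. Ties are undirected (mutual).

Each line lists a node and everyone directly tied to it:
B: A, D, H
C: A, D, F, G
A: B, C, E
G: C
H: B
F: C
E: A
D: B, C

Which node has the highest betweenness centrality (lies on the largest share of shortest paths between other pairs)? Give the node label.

C

Unnormalized betweenness of each node: A:9, B:7, C:12, D:3, E:0, F:0, G:0, H:0.
C has the largest value, 12, making it the main broker — the node through which the most shortest paths run.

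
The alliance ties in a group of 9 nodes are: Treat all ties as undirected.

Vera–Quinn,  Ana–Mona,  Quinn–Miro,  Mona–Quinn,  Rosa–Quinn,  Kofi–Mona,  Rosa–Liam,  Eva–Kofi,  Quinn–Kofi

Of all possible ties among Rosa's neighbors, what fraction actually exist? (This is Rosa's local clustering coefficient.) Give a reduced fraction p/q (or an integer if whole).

Rosa's neighbors: Liam and Quinn (k = 2).
Possible neighbor pairs: C(2,2) = 1. Edges among them: none → e = 0.
Clustering(Rosa) = 0/1.

0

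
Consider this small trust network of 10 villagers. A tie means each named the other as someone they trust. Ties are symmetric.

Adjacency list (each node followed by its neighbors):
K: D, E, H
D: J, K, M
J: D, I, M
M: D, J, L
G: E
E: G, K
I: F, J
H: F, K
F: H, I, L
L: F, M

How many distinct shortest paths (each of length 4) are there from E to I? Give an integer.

2

The shortest distance is 4. The length-4 paths are: E–K–D–J–I; E–K–H–F–I.
That gives 2 distinct shortest paths.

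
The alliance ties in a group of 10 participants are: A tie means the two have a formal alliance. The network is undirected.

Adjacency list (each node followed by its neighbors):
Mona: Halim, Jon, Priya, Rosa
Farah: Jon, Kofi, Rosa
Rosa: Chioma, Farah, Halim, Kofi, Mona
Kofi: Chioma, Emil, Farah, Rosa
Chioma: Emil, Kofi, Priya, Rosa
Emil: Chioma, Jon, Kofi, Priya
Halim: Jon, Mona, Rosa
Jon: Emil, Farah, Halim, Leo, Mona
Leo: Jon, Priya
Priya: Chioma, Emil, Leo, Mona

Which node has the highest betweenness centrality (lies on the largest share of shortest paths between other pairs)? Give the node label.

Unnormalized betweenness of each node: Chioma:313/140, Emil:131/42, Farah:77/60, Halim:8/15, Jon:527/70, Kofi:25/14, Leo:10/21, Mona:599/210, Priya:39/10, Rosa:37/7.
Jon has the largest value, 527/70, making it the main broker — the node through which the most shortest paths run.

Jon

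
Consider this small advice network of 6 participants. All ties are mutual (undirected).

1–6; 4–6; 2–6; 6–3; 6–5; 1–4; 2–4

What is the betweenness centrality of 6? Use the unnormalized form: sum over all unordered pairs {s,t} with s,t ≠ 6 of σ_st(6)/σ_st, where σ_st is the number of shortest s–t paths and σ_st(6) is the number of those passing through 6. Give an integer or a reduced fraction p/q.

15/2

Pairs whose geodesics pass through 6 — 2–1: 1/2; 2–3: 1; 2–5: 1; 1–3: 1; 1–5: 1; 3–4: 1; 3–5: 1; 4–5: 1.
All other pairs contribute 0.
Summing the contributions gives betweenness(6) = 15/2.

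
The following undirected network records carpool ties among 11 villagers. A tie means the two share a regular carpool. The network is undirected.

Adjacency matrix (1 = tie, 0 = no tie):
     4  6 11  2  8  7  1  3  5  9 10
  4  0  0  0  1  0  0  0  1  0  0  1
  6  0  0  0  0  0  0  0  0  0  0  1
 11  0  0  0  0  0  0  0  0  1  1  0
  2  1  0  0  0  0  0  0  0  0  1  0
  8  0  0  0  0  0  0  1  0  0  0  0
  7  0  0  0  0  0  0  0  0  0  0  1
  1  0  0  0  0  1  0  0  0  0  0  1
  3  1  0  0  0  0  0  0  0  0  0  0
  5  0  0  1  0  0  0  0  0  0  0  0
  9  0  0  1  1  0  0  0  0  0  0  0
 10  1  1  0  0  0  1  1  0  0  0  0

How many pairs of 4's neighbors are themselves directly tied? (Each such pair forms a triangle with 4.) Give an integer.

4's neighbors are 2, 3, and 10, but none of them are tied to each other, so no triangle contains 4.

0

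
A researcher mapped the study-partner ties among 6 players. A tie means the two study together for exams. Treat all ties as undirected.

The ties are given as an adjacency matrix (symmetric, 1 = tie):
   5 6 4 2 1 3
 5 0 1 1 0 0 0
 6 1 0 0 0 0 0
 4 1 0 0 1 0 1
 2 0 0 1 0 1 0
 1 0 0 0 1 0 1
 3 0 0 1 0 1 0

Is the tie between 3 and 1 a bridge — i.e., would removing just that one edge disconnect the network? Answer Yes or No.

No

Even without that edge, 3 still reaches 1 via 3 – 4 – 2 – 1, so the network stays connected. Not a bridge.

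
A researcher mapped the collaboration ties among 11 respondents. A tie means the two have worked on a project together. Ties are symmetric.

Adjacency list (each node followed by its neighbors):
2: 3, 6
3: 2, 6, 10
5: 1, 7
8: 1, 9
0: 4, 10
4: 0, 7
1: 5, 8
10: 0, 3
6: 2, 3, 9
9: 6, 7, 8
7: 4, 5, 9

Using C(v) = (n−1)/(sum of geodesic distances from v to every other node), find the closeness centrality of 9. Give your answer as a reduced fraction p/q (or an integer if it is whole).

Distances from 9: 0:3, 1:2, 2:2, 3:2, 4:2, 5:2, 6:1, 7:1, 8:1, 10:3. Sum = 19.
n = 11, so closeness = 10/19.

10/19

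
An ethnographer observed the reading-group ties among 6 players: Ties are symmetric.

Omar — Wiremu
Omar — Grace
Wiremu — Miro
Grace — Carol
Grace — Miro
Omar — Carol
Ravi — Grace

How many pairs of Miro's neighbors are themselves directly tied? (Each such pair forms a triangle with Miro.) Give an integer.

Miro's neighbors are Grace and Wiremu, but none of them are tied to each other, so no triangle contains Miro.

0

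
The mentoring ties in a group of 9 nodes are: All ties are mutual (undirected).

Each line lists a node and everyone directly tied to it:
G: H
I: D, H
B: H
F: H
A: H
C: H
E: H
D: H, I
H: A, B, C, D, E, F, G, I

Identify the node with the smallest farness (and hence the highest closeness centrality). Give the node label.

H

Farness (sum of distances to all others) for each node — A:15, B:15, C:15, D:14, E:15, F:15, G:15, H:8, I:14.
The smallest farness is 8, for H, so H has the highest closeness.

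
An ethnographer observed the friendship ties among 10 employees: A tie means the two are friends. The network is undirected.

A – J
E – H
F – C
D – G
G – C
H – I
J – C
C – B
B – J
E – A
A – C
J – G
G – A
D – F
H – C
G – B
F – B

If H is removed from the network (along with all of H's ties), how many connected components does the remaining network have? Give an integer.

2

Without H, the remaining ties split the others into: {A, B, C, D, E, F, G, J}; {I}.
That's 2 separate components.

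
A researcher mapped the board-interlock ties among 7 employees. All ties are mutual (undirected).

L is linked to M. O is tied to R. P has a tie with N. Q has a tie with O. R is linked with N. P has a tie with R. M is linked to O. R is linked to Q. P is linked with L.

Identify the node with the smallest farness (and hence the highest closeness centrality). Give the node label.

Farness (sum of distances to all others) for each node — L:11, M:11, N:11, O:9, P:9, Q:11, R:8.
The smallest farness is 8, for R, so R has the highest closeness.

R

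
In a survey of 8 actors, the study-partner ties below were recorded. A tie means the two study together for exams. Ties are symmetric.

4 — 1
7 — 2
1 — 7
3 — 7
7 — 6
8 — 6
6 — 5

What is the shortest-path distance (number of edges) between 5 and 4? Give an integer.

One shortest route is 5 – 6 – 7 – 1 – 4, which uses 4 edges, and at distance 3 from 5 we only reach {1, 2, 3}, which does not include 4. So d(5,4) = 4.

4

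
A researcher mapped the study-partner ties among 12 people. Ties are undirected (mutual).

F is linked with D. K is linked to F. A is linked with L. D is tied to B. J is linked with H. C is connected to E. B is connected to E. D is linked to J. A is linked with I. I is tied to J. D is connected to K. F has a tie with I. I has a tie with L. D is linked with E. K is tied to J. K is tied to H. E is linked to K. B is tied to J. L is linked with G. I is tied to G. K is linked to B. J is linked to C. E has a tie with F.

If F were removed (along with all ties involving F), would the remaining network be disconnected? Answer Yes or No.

No

Even without F, every remaining node can still reach every other (the residual graph is connected), so F is not a cut vertex.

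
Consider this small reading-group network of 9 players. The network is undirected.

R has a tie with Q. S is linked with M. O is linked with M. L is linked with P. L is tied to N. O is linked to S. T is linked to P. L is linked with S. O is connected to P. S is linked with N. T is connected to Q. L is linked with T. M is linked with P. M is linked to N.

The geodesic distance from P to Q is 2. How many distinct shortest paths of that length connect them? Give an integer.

The shortest distance is 2, and the only length-2 path is P–T–Q. So there is exactly 1 shortest path.

1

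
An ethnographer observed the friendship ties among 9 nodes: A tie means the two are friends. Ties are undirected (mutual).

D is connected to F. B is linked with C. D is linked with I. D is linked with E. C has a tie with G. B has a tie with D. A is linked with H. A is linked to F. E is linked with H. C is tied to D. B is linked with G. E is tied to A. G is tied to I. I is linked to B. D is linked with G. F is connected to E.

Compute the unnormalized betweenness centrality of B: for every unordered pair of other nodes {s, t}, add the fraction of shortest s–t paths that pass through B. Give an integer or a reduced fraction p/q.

1/3

Pairs whose geodesics pass through B — C–I: 1/3.
All other pairs contribute 0.
Summing the contributions gives betweenness(B) = 1/3.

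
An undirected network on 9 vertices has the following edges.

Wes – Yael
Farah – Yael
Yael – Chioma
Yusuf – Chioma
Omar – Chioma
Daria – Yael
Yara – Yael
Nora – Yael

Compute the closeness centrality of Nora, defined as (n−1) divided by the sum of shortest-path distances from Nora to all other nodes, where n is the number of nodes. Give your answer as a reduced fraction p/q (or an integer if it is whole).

8/17

Distances from Nora: Chioma:2, Daria:2, Farah:2, Omar:3, Wes:2, Yael:1, Yara:2, Yusuf:3. Sum = 17.
n = 9, so closeness = 8/17.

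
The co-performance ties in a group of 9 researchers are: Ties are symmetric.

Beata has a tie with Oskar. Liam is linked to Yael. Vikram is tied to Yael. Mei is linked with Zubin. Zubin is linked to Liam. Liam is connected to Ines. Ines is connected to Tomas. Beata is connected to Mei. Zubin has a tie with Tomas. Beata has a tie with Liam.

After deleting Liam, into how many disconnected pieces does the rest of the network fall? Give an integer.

Without Liam, the remaining ties split the others into: {Beata, Ines, Mei, Oskar, Tomas, Zubin}; {Vikram, Yael}.
That's 2 separate components.

2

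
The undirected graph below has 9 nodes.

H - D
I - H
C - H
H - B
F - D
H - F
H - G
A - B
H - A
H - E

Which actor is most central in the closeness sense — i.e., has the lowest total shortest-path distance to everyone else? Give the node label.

Farness (sum of distances to all others) for each node — A:14, B:14, C:15, D:14, E:15, F:14, G:15, H:8, I:15.
The smallest farness is 8, for H, so H has the highest closeness.

H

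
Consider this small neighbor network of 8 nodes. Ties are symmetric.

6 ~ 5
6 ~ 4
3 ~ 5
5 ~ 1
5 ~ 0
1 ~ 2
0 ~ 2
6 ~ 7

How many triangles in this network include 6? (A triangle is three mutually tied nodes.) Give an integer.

0

6's neighbors are 4, 5, and 7, but none of them are tied to each other, so no triangle contains 6.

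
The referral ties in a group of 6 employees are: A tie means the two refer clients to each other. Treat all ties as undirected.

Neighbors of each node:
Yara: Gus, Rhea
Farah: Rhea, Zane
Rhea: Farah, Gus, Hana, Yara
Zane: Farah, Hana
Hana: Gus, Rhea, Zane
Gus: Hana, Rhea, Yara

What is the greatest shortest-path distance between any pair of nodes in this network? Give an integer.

Eccentricity of each node (its greatest distance to any other): Farah:2, Gus:2, Hana:2, Rhea:2, Yara:3, Zane:3.
The maximum eccentricity is 3, realized for instance by the pair Zane–Yara via Zane – Hana – Rhea – Yara. So the diameter is 3.

3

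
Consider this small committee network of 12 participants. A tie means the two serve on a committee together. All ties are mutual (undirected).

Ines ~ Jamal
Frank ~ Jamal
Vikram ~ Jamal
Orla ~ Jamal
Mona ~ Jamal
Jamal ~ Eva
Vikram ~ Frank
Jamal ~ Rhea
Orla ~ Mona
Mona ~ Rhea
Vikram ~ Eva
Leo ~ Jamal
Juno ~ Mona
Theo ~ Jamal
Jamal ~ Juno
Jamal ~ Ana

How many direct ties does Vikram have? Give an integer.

3

Vikram is directly tied to Eva, Frank, and Jamal. That is 3 neighbors, so the degree of Vikram is 3.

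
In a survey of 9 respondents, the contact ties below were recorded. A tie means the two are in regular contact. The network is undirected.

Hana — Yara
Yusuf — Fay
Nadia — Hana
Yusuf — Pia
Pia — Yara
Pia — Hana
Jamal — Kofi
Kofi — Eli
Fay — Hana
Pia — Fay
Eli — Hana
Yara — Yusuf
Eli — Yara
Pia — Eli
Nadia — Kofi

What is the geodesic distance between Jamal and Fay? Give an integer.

4

One shortest route is Jamal – Kofi – Eli – Pia – Fay, which uses 4 edges, and at distance 3 from Jamal we only reach {Hana, Pia, Yara}, which does not include Fay. So d(Jamal,Fay) = 4.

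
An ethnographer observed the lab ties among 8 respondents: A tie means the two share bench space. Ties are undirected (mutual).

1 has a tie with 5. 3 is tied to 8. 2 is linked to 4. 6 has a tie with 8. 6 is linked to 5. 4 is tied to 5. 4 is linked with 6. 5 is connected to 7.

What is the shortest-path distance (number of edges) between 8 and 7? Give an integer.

3

One shortest route is 8 – 6 – 5 – 7, which uses 3 edges, and at distance 2 from 8 we only reach {4, 5}, which does not include 7. So d(8,7) = 3.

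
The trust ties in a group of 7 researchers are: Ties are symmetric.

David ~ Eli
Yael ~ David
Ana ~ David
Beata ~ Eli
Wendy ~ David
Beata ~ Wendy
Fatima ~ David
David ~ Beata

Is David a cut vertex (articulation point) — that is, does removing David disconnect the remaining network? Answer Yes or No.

Yes

Removing David leaves {Yael} with no path to {Beata, Eli, and Wendy}, so the network splits into 4 components. David is a cut vertex.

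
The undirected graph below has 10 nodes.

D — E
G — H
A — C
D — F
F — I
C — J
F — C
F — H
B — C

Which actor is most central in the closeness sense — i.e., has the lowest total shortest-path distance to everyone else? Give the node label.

Farness (sum of distances to all others) for each node — A:24, B:24, C:16, D:20, E:28, F:14, G:28, H:20, I:22, J:24.
The smallest farness is 14, for F, so F has the highest closeness.

F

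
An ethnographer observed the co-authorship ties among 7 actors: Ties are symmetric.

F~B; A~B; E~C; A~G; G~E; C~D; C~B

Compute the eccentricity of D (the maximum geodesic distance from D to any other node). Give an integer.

3

Distances from D: A:3, B:2, C:1, E:2, F:3, G:3.
The largest is 3 (to G, A, and F), so the eccentricity of D is 3.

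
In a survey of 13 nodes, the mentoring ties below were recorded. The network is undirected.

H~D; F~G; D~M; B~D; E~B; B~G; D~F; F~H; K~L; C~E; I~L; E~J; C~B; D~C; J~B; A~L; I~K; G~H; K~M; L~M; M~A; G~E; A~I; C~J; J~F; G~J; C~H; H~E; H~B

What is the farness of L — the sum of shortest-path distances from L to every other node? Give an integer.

Distances from L: A:1, B:3, C:3, D:2, E:4, F:3, G:4, H:3, I:1, J:4, K:1, M:1.
Sum = 1 + 3 + 3 + 2 + 4 + 3 + 4 + 3 + 1 + 4 + 1 + 1 = 30.

30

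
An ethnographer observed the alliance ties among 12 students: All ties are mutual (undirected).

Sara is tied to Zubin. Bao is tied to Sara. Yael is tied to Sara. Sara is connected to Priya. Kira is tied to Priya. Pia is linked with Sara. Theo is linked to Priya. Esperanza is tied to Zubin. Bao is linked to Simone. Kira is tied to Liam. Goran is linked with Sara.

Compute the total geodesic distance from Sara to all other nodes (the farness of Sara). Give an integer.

17

Distances from Sara: Bao:1, Esperanza:2, Goran:1, Kira:2, Liam:3, Pia:1, Priya:1, Simone:2, Theo:2, Yael:1, Zubin:1.
Sum = 1 + 2 + 1 + 2 + 3 + 1 + 1 + 2 + 2 + 1 + 1 = 17.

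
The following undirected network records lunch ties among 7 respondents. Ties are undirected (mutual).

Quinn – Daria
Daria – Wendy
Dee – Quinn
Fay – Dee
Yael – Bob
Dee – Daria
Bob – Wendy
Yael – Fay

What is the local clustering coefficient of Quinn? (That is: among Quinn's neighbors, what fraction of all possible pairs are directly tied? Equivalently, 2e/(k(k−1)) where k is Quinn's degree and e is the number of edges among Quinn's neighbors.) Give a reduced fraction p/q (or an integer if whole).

Quinn's neighbors: Daria and Dee (k = 2).
Possible neighbor pairs: C(2,2) = 1. Edges among them: Daria–Dee → e = 1.
Clustering(Quinn) = 1/1.

1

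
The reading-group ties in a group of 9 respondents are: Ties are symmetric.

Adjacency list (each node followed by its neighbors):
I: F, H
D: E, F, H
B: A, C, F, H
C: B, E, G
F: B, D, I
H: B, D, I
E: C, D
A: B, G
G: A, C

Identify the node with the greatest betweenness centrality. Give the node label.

Unnormalized betweenness of each node: A:2, B:34/3, C:6, D:10/3, E:2, F:4, G:1, H:4, I:1/3.
B has the largest value, 34/3, making it the main broker — the node through which the most shortest paths run.

B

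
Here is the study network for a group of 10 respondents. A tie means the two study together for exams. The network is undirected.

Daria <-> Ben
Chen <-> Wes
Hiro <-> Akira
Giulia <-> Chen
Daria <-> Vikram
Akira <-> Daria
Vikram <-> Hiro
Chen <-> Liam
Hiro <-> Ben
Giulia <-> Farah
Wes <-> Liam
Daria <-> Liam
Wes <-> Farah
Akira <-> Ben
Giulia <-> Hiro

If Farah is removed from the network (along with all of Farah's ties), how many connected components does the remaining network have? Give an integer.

1

Farah's neighbors (Giulia and Wes) remain reachable from one another through other ties, so the rest of the network stays in one piece.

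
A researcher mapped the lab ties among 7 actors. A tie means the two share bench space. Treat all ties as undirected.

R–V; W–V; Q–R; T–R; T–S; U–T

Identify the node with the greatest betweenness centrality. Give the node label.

R

Unnormalized betweenness of each node: Q:0, R:11, S:0, T:9, U:0, V:5, W:0.
R has the largest value, 11, making it the main broker — the node through which the most shortest paths run.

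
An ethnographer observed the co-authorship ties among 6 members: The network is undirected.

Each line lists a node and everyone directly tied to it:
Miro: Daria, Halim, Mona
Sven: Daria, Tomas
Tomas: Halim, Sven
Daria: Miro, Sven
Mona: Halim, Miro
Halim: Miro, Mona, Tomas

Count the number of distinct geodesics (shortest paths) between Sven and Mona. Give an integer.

The shortest distance is 3. The length-3 paths are: Sven–Daria–Miro–Mona; Sven–Tomas–Halim–Mona.
That gives 2 distinct shortest paths.

2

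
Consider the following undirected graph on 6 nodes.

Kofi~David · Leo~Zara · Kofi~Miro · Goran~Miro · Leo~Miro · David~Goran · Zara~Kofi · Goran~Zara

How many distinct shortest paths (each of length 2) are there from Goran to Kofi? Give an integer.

The shortest distance is 2. The length-2 paths are: Goran–David–Kofi; Goran–Zara–Kofi; Goran–Miro–Kofi.
That gives 3 distinct shortest paths.

3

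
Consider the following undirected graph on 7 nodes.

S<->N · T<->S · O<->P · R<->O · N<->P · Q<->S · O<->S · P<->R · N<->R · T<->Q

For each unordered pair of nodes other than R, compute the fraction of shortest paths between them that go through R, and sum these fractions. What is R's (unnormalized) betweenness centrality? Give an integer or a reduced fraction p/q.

Pairs whose geodesics pass through R — N–O: 1/3.
All other pairs contribute 0.
Summing the contributions gives betweenness(R) = 1/3.

1/3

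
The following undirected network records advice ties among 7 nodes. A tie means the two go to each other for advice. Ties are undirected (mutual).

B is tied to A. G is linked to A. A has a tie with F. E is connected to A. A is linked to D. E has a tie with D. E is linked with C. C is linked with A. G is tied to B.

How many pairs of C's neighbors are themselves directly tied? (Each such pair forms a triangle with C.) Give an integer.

1

C's neighbors: A and E.
Neighbor pairs that are themselves tied: C–A–E. Each forms one triangle with C, for 1 in total.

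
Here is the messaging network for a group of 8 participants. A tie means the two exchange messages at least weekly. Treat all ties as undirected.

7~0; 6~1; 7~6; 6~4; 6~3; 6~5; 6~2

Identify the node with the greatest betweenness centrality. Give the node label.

6

Unnormalized betweenness of each node: 0:0, 1:0, 2:0, 3:0, 4:0, 5:0, 6:20, 7:6.
6 has the largest value, 20, making it the main broker — the node through which the most shortest paths run.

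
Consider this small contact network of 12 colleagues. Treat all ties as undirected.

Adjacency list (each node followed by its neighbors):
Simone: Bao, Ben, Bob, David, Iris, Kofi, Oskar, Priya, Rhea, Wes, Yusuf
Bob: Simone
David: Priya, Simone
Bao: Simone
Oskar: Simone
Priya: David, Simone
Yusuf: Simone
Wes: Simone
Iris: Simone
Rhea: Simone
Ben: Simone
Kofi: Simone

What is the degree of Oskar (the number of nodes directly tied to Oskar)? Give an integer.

Oskar is directly tied to Simone. That is 1 neighbor, so the degree of Oskar is 1.

1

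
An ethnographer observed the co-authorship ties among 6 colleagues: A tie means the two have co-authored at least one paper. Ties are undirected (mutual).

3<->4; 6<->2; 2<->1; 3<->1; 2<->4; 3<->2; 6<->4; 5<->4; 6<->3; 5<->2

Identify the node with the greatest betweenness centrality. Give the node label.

Unnormalized betweenness of each node: 1:0, 2:3, 3:1, 4:1, 5:0, 6:0.
2 has the largest value, 3, making it the main broker — the node through which the most shortest paths run.

2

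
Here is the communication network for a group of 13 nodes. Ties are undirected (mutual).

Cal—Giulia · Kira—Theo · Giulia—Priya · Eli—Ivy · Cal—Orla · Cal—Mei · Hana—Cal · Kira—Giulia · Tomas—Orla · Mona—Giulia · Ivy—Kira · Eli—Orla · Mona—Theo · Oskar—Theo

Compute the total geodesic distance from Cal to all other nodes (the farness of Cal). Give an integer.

Distances from Cal: Eli:2, Giulia:1, Hana:1, Ivy:3, Kira:2, Mei:1, Mona:2, Orla:1, Oskar:4, Priya:2, Theo:3, Tomas:2.
Sum = 2 + 1 + 1 + 3 + 2 + 1 + 2 + 1 + 4 + 2 + 3 + 2 = 24.

24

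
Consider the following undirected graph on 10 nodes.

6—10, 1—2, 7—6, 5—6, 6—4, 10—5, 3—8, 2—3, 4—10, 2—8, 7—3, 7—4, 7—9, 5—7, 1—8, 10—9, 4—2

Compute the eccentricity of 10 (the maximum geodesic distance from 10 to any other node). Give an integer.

3

Distances from 10: 1:3, 2:2, 3:3, 4:1, 5:1, 6:1, 7:2, 8:3, 9:1.
The largest is 3 (to 3, 1, and 8), so the eccentricity of 10 is 3.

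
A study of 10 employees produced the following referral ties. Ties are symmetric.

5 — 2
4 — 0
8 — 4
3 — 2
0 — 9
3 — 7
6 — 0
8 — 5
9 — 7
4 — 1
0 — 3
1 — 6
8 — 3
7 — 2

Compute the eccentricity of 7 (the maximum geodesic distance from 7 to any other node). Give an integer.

Distances from 7: 0:2, 1:4, 2:1, 3:1, 4:3, 5:2, 6:3, 8:2, 9:1.
The largest is 4 (to 1), so the eccentricity of 7 is 4.

4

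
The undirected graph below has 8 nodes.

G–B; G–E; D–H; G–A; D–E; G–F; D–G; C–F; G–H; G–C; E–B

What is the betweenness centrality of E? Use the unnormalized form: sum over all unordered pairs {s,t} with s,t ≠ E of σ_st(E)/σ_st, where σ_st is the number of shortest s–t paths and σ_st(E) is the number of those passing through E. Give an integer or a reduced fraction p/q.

1/2

Pairs whose geodesics pass through E — D–B: 1/2.
All other pairs contribute 0.
Summing the contributions gives betweenness(E) = 1/2.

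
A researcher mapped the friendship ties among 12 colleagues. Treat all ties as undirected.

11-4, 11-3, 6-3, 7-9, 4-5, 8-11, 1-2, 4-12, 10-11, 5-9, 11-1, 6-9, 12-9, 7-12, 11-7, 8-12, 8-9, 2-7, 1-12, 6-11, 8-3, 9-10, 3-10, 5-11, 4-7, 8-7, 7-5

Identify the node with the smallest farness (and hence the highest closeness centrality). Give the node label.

11

Farness (sum of distances to all others) for each node — 1:19, 2:23, 3:19, 4:18, 5:18, 6:20, 7:15, 8:17, 9:16, 10:20, 11:14, 12:17.
The smallest farness is 14, for 11, so 11 has the highest closeness.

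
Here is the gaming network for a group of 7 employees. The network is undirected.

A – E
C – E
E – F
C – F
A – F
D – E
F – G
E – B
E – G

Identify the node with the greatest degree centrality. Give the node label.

E

Degrees — A:2, B:1, C:2, D:1, E:6, F:4, G:2.
The maximum is 6, attained only by E.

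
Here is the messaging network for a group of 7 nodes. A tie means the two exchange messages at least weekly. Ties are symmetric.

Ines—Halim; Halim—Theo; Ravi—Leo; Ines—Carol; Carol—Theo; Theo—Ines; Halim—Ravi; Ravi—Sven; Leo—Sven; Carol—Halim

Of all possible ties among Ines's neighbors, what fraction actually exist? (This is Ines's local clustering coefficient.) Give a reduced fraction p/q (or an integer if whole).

Ines's neighbors: Carol, Halim, and Theo (k = 3).
Possible neighbor pairs: C(3,2) = 3. Edges among them: Carol–Halim, Carol–Theo, Halim–Theo → e = 3.
Clustering(Ines) = 3/3 = 1.

1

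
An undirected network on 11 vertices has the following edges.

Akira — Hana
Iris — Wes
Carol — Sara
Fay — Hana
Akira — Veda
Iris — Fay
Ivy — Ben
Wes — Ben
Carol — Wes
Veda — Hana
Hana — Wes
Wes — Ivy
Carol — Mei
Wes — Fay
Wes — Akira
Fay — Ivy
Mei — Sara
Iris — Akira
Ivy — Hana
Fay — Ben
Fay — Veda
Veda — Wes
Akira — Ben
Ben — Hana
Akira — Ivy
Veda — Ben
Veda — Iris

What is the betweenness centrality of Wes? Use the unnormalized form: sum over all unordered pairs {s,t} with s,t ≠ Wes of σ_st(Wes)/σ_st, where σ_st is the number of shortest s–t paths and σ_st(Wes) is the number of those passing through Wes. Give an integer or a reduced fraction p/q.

Pairs whose geodesics pass through Wes — Sara–Hana: 1; Sara–Ben: 1; Sara–Veda: 1; Sara–Iris: 1; Sara–Fay: 1; Sara–Ivy: 1; Sara–Akira: 1; Carol–Hana: 1; Carol–Ben: 1; Carol–Veda: 1; Carol–Iris: 1; Carol–Fay: 1; Carol–Ivy: 1; Carol–Akira: 1 … (+12 more pairs).
All other pairs contribute 0.
Summing the contributions gives betweenness(Wes) = 111/5.

111/5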